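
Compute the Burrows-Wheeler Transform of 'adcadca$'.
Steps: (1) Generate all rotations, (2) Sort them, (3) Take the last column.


Rotations (sorted):
  0: $adcadca -> last char: a
  1: a$adcadc -> last char: c
  2: adca$adc -> last char: c
  3: adcadca$ -> last char: $
  4: ca$adcad -> last char: d
  5: cadca$ad -> last char: d
  6: dca$adca -> last char: a
  7: dcadca$a -> last char: a


BWT = acc$ddaa


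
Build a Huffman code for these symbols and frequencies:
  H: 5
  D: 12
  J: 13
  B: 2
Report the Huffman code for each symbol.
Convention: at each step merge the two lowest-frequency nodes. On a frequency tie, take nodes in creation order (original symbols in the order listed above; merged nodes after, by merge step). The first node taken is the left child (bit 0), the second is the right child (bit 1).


Huffman tree construction:
Step 1: Merge B(2) + H(5) = 7
Step 2: Merge (B+H)(7) + D(12) = 19
Step 3: Merge J(13) + ((B+H)+D)(19) = 32
Read each symbol's code off the tree from the root (left child = 0, right child = 1).

Codes:
  H: 101 (length 3)
  D: 11 (length 2)
  J: 0 (length 1)
  B: 100 (length 3)
Average code length: 58/32 = 1.8125 bits/symbol


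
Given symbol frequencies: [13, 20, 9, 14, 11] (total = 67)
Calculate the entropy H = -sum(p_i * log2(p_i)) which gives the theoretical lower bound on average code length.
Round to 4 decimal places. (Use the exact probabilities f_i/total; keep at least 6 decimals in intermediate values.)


Per-symbol terms -p_i * log2(p_i) with p_i = f_i/67:
  p = 13/67 = 0.194030: log2(p) = -2.365649, -p*log2(p) = 0.459007
  p = 20/67 = 0.298507: log2(p) = -1.744161, -p*log2(p) = 0.520645
  p = 9/67 = 0.134328: log2(p) = -2.896164, -p*log2(p) = 0.389037
  p = 14/67 = 0.208955: log2(p) = -2.258734, -p*log2(p) = 0.471974
  p = 11/67 = 0.164179: log2(p) = -2.606658, -p*log2(p) = 0.427959
H = 0.459007 + 0.520645 + 0.389037 + 0.471974 + 0.427959 = 2.268622

H = 2.2686 bits/symbol


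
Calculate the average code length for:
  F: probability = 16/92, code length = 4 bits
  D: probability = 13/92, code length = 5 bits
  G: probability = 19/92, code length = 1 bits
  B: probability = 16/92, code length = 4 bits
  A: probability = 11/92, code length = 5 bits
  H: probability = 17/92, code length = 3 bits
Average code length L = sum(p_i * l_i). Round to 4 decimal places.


Weighted contributions p_i * l_i:
  F: (16/92) * 4 = 64/92
  D: (13/92) * 5 = 65/92
  G: (19/92) * 1 = 19/92
  B: (16/92) * 4 = 64/92
  A: (11/92) * 5 = 55/92
  H: (17/92) * 3 = 51/92
Sum = (64 + 65 + 19 + 64 + 55 + 51)/92 = 318/92

L = 318/92 = 3.4565 bits/symbol


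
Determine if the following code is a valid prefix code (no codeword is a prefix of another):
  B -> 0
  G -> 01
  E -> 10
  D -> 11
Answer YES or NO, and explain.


Checking each pair (does one codeword prefix another?):
  B='0' vs G='01': prefix -- VIOLATION

NO -- this is NOT a valid prefix code. B (0) is a prefix of G (01).


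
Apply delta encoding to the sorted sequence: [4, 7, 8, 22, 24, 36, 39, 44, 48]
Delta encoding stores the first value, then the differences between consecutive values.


First value: 4
Deltas:
  7 - 4 = 3
  8 - 7 = 1
  22 - 8 = 14
  24 - 22 = 2
  36 - 24 = 12
  39 - 36 = 3
  44 - 39 = 5
  48 - 44 = 4


Delta encoded: [4, 3, 1, 14, 2, 12, 3, 5, 4]


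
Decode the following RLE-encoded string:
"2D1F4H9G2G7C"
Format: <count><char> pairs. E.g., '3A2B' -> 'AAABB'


Expanding each <count><char> pair:
  2D -> 'DD'
  1F -> 'F'
  4H -> 'HHHH'
  9G -> 'GGGGGGGGG'
  2G -> 'GG'
  7C -> 'CCCCCCC'

Decoded = DDFHHHHGGGGGGGGGGGCCCCCCC


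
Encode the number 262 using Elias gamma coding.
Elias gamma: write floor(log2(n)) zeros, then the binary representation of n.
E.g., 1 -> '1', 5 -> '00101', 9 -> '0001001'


num_bits = floor(log2(262)) + 1 = 9
leading_zeros = num_bits - 1 = 8
binary(262) = 100000110

Elias gamma(262) = '00000000' + '100000110' = 00000000100000110 (17 bits)


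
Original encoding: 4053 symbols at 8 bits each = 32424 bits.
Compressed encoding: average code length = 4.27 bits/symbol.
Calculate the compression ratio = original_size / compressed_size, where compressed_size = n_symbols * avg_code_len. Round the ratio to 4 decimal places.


original_size = n_symbols * orig_bits = 4053 * 8 = 32424 bits
compressed_size = n_symbols * avg_code_len = 4053 * 4.27 = 17306.31 bits
ratio = original_size / compressed_size = 32424 / 17306.31 = 1.8735

Compression ratio = 1.8735


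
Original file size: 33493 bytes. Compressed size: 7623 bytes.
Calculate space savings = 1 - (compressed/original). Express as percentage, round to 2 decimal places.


ratio = compressed/original = 7623/33493 = 0.2276
savings = 1 - ratio = 1 - 0.2276 = 0.7724
as a percentage: 0.7724 * 100 = 77.24%

Space savings = 1 - 7623/33493 = 77.24%


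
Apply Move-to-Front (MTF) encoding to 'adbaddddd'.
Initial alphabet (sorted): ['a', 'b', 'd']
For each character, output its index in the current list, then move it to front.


MTF encoding:
'a': index 0 in ['a', 'b', 'd'] -> ['a', 'b', 'd']
'd': index 2 in ['a', 'b', 'd'] -> ['d', 'a', 'b']
'b': index 2 in ['d', 'a', 'b'] -> ['b', 'd', 'a']
'a': index 2 in ['b', 'd', 'a'] -> ['a', 'b', 'd']
'd': index 2 in ['a', 'b', 'd'] -> ['d', 'a', 'b']
'd': index 0 in ['d', 'a', 'b'] -> ['d', 'a', 'b']
'd': index 0 in ['d', 'a', 'b'] -> ['d', 'a', 'b']
'd': index 0 in ['d', 'a', 'b'] -> ['d', 'a', 'b']
'd': index 0 in ['d', 'a', 'b'] -> ['d', 'a', 'b']


Output: [0, 2, 2, 2, 2, 0, 0, 0, 0]


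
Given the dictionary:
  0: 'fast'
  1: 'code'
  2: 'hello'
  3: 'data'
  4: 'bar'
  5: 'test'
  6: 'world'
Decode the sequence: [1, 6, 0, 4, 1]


Look up each index in the dictionary:
  1 -> 'code'
  6 -> 'world'
  0 -> 'fast'
  4 -> 'bar'
  1 -> 'code'

Decoded: "code world fast bar code"


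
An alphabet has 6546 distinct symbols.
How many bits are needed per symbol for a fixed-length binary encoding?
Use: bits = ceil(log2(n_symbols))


log2(6546) = 12.6764
Bracket: 2^12 = 4096 < 6546 <= 2^13 = 8192
So ceil(log2(6546)) = 13

bits = ceil(log2(6546)) = ceil(12.6764) = 13 bits


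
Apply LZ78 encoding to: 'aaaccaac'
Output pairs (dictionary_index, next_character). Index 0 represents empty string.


LZ78 encoding steps:
Dictionary: {0: ''}
Step 1: w='' (idx 0), next='a' -> output (0, 'a'), add 'a' as idx 1
Step 2: w='a' (idx 1), next='a' -> output (1, 'a'), add 'aa' as idx 2
Step 3: w='' (idx 0), next='c' -> output (0, 'c'), add 'c' as idx 3
Step 4: w='c' (idx 3), next='a' -> output (3, 'a'), add 'ca' as idx 4
Step 5: w='a' (idx 1), next='c' -> output (1, 'c'), add 'ac' as idx 5


Encoded: [(0, 'a'), (1, 'a'), (0, 'c'), (3, 'a'), (1, 'c')]


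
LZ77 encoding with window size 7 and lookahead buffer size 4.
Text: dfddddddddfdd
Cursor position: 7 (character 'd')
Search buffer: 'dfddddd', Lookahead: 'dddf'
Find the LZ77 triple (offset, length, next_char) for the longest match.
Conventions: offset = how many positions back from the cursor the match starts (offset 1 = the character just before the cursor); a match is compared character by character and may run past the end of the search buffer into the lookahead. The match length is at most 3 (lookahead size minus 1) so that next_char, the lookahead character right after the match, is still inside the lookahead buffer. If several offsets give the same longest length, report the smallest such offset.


Try each offset into the search buffer:
  offset=1 (pos 6, char 'd'): match length 3
  offset=2 (pos 5, char 'd'): match length 3
  offset=3 (pos 4, char 'd'): match length 3
  offset=4 (pos 3, char 'd'): match length 3
  offset=5 (pos 2, char 'd'): match length 3
  offset=6 (pos 1, char 'f'): match length 0
  offset=7 (pos 0, char 'd'): match length 1
Longest match has length 3, found at offsets 1, 2, 3, 4, 5; take the smallest, offset 1.
next_char = character at position 7 + 3 = 10 -> 'f'

Best match: offset=1, length=3 (matching 'ddd' starting at position 6)
LZ77 triple: (1, 3, 'f')


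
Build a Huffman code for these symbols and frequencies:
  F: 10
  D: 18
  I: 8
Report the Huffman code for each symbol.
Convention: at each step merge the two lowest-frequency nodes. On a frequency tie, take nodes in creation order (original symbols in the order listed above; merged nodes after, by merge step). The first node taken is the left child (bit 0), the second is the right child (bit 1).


Huffman tree construction:
Step 1: Merge I(8) + F(10) = 18
Step 2: Merge D(18) + (I+F)(18) = 36
Read each symbol's code off the tree from the root (left child = 0, right child = 1).

Codes:
  F: 11 (length 2)
  D: 0 (length 1)
  I: 10 (length 2)
Average code length: 54/36 = 1.5000 bits/symbol


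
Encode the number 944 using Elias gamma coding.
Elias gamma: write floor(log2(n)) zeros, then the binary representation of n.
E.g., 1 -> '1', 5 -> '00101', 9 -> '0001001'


num_bits = floor(log2(944)) + 1 = 10
leading_zeros = num_bits - 1 = 9
binary(944) = 1110110000

Elias gamma(944) = '000000000' + '1110110000' = 0000000001110110000 (19 bits)


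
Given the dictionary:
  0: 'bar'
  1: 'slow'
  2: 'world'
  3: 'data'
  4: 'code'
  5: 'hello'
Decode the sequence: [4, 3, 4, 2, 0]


Look up each index in the dictionary:
  4 -> 'code'
  3 -> 'data'
  4 -> 'code'
  2 -> 'world'
  0 -> 'bar'

Decoded: "code data code world bar"


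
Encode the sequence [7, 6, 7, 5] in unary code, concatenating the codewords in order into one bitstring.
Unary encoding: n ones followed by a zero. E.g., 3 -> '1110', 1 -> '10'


Encode each number as n ones followed by a terminating 0:
  7 -> 11111110 (8 bits)
  6 -> 1111110 (7 bits)
  7 -> 11111110 (8 bits)
  5 -> 111110 (6 bits)
Total length = 8 + 7 + 8 + 6 = 29 bits.

Unary([7, 6, 7, 5]) = 11111110111111011111110111110 (29 bits)


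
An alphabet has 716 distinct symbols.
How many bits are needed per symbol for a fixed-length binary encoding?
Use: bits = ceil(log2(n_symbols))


log2(716) = 9.4838
Bracket: 2^9 = 512 < 716 <= 2^10 = 1024
So ceil(log2(716)) = 10

bits = ceil(log2(716)) = ceil(9.4838) = 10 bits


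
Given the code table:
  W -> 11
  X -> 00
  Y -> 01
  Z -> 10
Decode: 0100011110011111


Decoding:
01 -> Y
00 -> X
01 -> Y
11 -> W
10 -> Z
01 -> Y
11 -> W
11 -> W


Result: YXYWZYWW


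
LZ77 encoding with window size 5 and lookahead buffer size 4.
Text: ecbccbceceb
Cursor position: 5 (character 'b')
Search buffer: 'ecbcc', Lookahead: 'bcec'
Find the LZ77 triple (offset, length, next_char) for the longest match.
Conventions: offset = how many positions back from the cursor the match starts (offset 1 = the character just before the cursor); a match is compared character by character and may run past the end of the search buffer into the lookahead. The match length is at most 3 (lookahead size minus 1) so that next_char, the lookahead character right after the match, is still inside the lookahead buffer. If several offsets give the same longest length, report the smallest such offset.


Try each offset into the search buffer:
  offset=1 (pos 4, char 'c'): match length 0
  offset=2 (pos 3, char 'c'): match length 0
  offset=3 (pos 2, char 'b'): match length 2
  offset=4 (pos 1, char 'c'): match length 0
  offset=5 (pos 0, char 'e'): match length 0
Longest match has length 2 at offset 3.
next_char = character at position 5 + 2 = 7 -> 'e'

Best match: offset=3, length=2 (matching 'bc' starting at position 2)
LZ77 triple: (3, 2, 'e')


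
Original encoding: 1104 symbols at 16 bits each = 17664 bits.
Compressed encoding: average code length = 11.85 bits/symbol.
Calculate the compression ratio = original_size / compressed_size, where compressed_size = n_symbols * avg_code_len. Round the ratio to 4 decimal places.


original_size = n_symbols * orig_bits = 1104 * 16 = 17664 bits
compressed_size = n_symbols * avg_code_len = 1104 * 11.85 = 13082.4 bits
ratio = original_size / compressed_size = 17664 / 13082.4 = 1.3502

Compression ratio = 1.3502


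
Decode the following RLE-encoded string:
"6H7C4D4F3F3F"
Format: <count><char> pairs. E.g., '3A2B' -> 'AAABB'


Expanding each <count><char> pair:
  6H -> 'HHHHHH'
  7C -> 'CCCCCCC'
  4D -> 'DDDD'
  4F -> 'FFFF'
  3F -> 'FFF'
  3F -> 'FFF'

Decoded = HHHHHHCCCCCCCDDDDFFFFFFFFFF


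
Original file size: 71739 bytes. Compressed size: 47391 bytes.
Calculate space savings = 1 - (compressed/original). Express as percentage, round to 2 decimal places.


ratio = compressed/original = 47391/71739 = 0.660603
savings = 1 - ratio = 1 - 0.660603 = 0.339397
as a percentage: 0.339397 * 100 = 33.94%

Space savings = 1 - 47391/71739 = 33.94%


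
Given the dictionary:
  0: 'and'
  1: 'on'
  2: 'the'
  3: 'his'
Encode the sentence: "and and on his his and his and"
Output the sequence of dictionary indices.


Look up each word in the dictionary:
  'and' -> 0
  'and' -> 0
  'on' -> 1
  'his' -> 3
  'his' -> 3
  'and' -> 0
  'his' -> 3
  'and' -> 0

Encoded: [0, 0, 1, 3, 3, 0, 3, 0]


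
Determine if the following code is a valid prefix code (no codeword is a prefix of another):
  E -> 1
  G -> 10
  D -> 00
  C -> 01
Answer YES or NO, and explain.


Checking each pair (does one codeword prefix another?):
  E='1' vs G='10': prefix -- VIOLATION

NO -- this is NOT a valid prefix code. E (1) is a prefix of G (10).


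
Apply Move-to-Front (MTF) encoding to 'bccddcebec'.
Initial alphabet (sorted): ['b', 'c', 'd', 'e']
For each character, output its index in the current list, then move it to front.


MTF encoding:
'b': index 0 in ['b', 'c', 'd', 'e'] -> ['b', 'c', 'd', 'e']
'c': index 1 in ['b', 'c', 'd', 'e'] -> ['c', 'b', 'd', 'e']
'c': index 0 in ['c', 'b', 'd', 'e'] -> ['c', 'b', 'd', 'e']
'd': index 2 in ['c', 'b', 'd', 'e'] -> ['d', 'c', 'b', 'e']
'd': index 0 in ['d', 'c', 'b', 'e'] -> ['d', 'c', 'b', 'e']
'c': index 1 in ['d', 'c', 'b', 'e'] -> ['c', 'd', 'b', 'e']
'e': index 3 in ['c', 'd', 'b', 'e'] -> ['e', 'c', 'd', 'b']
'b': index 3 in ['e', 'c', 'd', 'b'] -> ['b', 'e', 'c', 'd']
'e': index 1 in ['b', 'e', 'c', 'd'] -> ['e', 'b', 'c', 'd']
'c': index 2 in ['e', 'b', 'c', 'd'] -> ['c', 'e', 'b', 'd']


Output: [0, 1, 0, 2, 0, 1, 3, 3, 1, 2]


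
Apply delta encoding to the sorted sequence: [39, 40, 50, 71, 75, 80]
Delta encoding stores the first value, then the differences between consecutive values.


First value: 39
Deltas:
  40 - 39 = 1
  50 - 40 = 10
  71 - 50 = 21
  75 - 71 = 4
  80 - 75 = 5


Delta encoded: [39, 1, 10, 21, 4, 5]


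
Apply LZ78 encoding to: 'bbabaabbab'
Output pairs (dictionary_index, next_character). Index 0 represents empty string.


LZ78 encoding steps:
Dictionary: {0: ''}
Step 1: w='' (idx 0), next='b' -> output (0, 'b'), add 'b' as idx 1
Step 2: w='b' (idx 1), next='a' -> output (1, 'a'), add 'ba' as idx 2
Step 3: w='ba' (idx 2), next='a' -> output (2, 'a'), add 'baa' as idx 3
Step 4: w='b' (idx 1), next='b' -> output (1, 'b'), add 'bb' as idx 4
Step 5: w='' (idx 0), next='a' -> output (0, 'a'), add 'a' as idx 5
Step 6: w='b' (idx 1), end of input -> output (1, '')


Encoded: [(0, 'b'), (1, 'a'), (2, 'a'), (1, 'b'), (0, 'a'), (1, '')]


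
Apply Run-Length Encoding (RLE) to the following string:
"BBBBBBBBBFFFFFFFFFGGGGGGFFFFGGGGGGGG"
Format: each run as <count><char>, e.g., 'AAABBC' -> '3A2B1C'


Scanning runs left to right:
  i=0: run of 'B' x 9 -> '9B'
  i=9: run of 'F' x 9 -> '9F'
  i=18: run of 'G' x 6 -> '6G'
  i=24: run of 'F' x 4 -> '4F'
  i=28: run of 'G' x 8 -> '8G'

RLE = 9B9F6G4F8G


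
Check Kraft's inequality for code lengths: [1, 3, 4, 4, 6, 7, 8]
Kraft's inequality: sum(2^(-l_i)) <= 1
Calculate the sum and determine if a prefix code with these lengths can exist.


Sum = 2^(-1) + 2^(-3) + 2^(-4) + 2^(-4) + 2^(-6) + 2^(-7) + 2^(-8)
    = 0.5 + 0.125 + 0.0625 + 0.0625 + 0.015625 + 0.0078125 + 0.00390625
    = 199/256 = 0.77734375
Since 0.77734375 <= 1, Kraft's inequality IS satisfied.
A prefix code with these lengths CAN exist.

Kraft sum = 0.77734375. Satisfied.


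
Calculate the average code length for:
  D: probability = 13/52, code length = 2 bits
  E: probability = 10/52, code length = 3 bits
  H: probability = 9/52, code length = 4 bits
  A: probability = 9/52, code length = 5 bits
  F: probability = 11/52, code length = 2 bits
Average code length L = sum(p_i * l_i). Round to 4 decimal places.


Weighted contributions p_i * l_i:
  D: (13/52) * 2 = 26/52
  E: (10/52) * 3 = 30/52
  H: (9/52) * 4 = 36/52
  A: (9/52) * 5 = 45/52
  F: (11/52) * 2 = 22/52
Sum = (26 + 30 + 36 + 45 + 22)/52 = 159/52

L = 159/52 = 3.0577 bits/symbol


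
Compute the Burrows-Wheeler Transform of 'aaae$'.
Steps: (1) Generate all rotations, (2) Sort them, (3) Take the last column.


Rotations (sorted):
  0: $aaae -> last char: e
  1: aaae$ -> last char: $
  2: aae$a -> last char: a
  3: ae$aa -> last char: a
  4: e$aaa -> last char: a


BWT = e$aaa


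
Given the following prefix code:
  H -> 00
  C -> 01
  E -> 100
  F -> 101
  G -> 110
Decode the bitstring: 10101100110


Decoding step by step:
Bits 101 -> F
Bits 01 -> C
Bits 100 -> E
Bits 110 -> G


Decoded message: FCEG


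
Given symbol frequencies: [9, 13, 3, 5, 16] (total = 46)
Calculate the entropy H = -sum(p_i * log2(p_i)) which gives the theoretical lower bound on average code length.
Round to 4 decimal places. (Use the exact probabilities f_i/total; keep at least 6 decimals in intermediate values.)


Per-symbol terms -p_i * log2(p_i) with p_i = f_i/46:
  p = 9/46 = 0.195652: log2(p) = -2.353637, -p*log2(p) = 0.460494
  p = 13/46 = 0.282609: log2(p) = -1.823122, -p*log2(p) = 0.515230
  p = 3/46 = 0.065217: log2(p) = -3.938599, -p*log2(p) = 0.256865
  p = 5/46 = 0.108696: log2(p) = -3.201634, -p*log2(p) = 0.348004
  p = 16/46 = 0.347826: log2(p) = -1.523562, -p*log2(p) = 0.529935
H = 0.460494 + 0.515230 + 0.256865 + 0.348004 + 0.529935 = 2.110528

H = 2.1105 bits/symbol


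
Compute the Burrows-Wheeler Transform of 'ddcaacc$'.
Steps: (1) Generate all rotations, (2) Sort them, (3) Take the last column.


Rotations (sorted):
  0: $ddcaacc -> last char: c
  1: aacc$ddc -> last char: c
  2: acc$ddca -> last char: a
  3: c$ddcaac -> last char: c
  4: caacc$dd -> last char: d
  5: cc$ddcaa -> last char: a
  6: dcaacc$d -> last char: d
  7: ddcaacc$ -> last char: $


BWT = ccacdad$


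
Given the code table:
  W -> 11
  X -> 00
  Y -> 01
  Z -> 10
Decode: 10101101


Decoding:
10 -> Z
10 -> Z
11 -> W
01 -> Y


Result: ZZWY


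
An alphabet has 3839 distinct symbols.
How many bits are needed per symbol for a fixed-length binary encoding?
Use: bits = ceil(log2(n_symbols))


log2(3839) = 11.9065
Bracket: 2^11 = 2048 < 3839 <= 2^12 = 4096
So ceil(log2(3839)) = 12

bits = ceil(log2(3839)) = ceil(11.9065) = 12 bits


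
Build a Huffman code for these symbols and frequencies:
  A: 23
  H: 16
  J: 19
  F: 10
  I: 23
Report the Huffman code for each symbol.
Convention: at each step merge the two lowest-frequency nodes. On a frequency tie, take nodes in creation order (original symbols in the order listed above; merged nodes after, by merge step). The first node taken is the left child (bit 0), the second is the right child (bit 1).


Huffman tree construction:
Step 1: Merge F(10) + H(16) = 26
Step 2: Merge J(19) + A(23) = 42
Step 3: Merge I(23) + (F+H)(26) = 49
Step 4: Merge (J+A)(42) + (I+(F+H))(49) = 91
Read each symbol's code off the tree from the root (left child = 0, right child = 1).

Codes:
  A: 01 (length 2)
  H: 111 (length 3)
  J: 00 (length 2)
  F: 110 (length 3)
  I: 10 (length 2)
Average code length: 208/91 = 2.2857 bits/symbol


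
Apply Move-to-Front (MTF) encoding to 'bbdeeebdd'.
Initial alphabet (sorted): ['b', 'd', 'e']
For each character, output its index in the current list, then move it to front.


MTF encoding:
'b': index 0 in ['b', 'd', 'e'] -> ['b', 'd', 'e']
'b': index 0 in ['b', 'd', 'e'] -> ['b', 'd', 'e']
'd': index 1 in ['b', 'd', 'e'] -> ['d', 'b', 'e']
'e': index 2 in ['d', 'b', 'e'] -> ['e', 'd', 'b']
'e': index 0 in ['e', 'd', 'b'] -> ['e', 'd', 'b']
'e': index 0 in ['e', 'd', 'b'] -> ['e', 'd', 'b']
'b': index 2 in ['e', 'd', 'b'] -> ['b', 'e', 'd']
'd': index 2 in ['b', 'e', 'd'] -> ['d', 'b', 'e']
'd': index 0 in ['d', 'b', 'e'] -> ['d', 'b', 'e']


Output: [0, 0, 1, 2, 0, 0, 2, 2, 0]


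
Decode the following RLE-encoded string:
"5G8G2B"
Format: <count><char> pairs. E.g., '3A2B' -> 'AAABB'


Expanding each <count><char> pair:
  5G -> 'GGGGG'
  8G -> 'GGGGGGGG'
  2B -> 'BB'

Decoded = GGGGGGGGGGGGGBB


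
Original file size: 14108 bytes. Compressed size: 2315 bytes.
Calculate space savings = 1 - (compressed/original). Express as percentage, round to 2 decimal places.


ratio = compressed/original = 2315/14108 = 0.164091
savings = 1 - ratio = 1 - 0.164091 = 0.835909
as a percentage: 0.835909 * 100 = 83.59%

Space savings = 1 - 2315/14108 = 83.59%


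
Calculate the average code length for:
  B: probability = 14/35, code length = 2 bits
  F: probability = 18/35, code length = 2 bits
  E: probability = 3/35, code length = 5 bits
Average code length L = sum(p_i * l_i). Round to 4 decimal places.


Weighted contributions p_i * l_i:
  B: (14/35) * 2 = 28/35
  F: (18/35) * 2 = 36/35
  E: (3/35) * 5 = 15/35
Sum = (28 + 36 + 15)/35 = 79/35

L = 79/35 = 2.2571 bits/symbol


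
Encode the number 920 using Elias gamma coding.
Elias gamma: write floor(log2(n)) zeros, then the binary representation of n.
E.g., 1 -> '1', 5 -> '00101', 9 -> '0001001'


num_bits = floor(log2(920)) + 1 = 10
leading_zeros = num_bits - 1 = 9
binary(920) = 1110011000

Elias gamma(920) = '000000000' + '1110011000' = 0000000001110011000 (19 bits)


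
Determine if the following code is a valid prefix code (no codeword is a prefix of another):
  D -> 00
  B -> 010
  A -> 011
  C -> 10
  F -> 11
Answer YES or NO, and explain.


Checking each pair (does one codeword prefix another?):
  D='00' vs B='010': no prefix
  D='00' vs A='011': no prefix
  D='00' vs C='10': no prefix
  D='00' vs F='11': no prefix
  B='010' vs D='00': no prefix
  B='010' vs A='011': no prefix
  B='010' vs C='10': no prefix
  B='010' vs F='11': no prefix
  A='011' vs D='00': no prefix
  A='011' vs B='010': no prefix
  A='011' vs C='10': no prefix
  A='011' vs F='11': no prefix
  C='10' vs D='00': no prefix
  C='10' vs B='010': no prefix
  C='10' vs A='011': no prefix
  C='10' vs F='11': no prefix
  F='11' vs D='00': no prefix
  F='11' vs B='010': no prefix
  F='11' vs A='011': no prefix
  F='11' vs C='10': no prefix
No violation found over all pairs.

YES -- this is a valid prefix code. No codeword is a prefix of any other codeword.


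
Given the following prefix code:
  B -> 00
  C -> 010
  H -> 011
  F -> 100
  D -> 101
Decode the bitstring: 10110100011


Decoding step by step:
Bits 101 -> D
Bits 101 -> D
Bits 00 -> B
Bits 011 -> H


Decoded message: DDBH


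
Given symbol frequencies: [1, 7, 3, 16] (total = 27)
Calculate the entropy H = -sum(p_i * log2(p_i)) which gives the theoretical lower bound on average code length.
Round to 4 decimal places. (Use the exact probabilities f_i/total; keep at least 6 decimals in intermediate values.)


Per-symbol terms -p_i * log2(p_i) with p_i = f_i/27:
  p = 1/27 = 0.037037: log2(p) = -4.754888, -p*log2(p) = 0.176107
  p = 7/27 = 0.259259: log2(p) = -1.947533, -p*log2(p) = 0.504916
  p = 3/27 = 0.111111: log2(p) = -3.169925, -p*log2(p) = 0.352214
  p = 16/27 = 0.592593: log2(p) = -0.754888, -p*log2(p) = 0.447341
H = 0.176107 + 0.504916 + 0.352214 + 0.447341 = 1.480578

H = 1.4806 bits/symbol


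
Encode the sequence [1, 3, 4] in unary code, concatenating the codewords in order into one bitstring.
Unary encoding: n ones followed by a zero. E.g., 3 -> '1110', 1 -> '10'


Encode each number as n ones followed by a terminating 0:
  1 -> 10 (2 bits)
  3 -> 1110 (4 bits)
  4 -> 11110 (5 bits)
Total length = 2 + 4 + 5 = 11 bits.

Unary([1, 3, 4]) = 10111011110 (11 bits)


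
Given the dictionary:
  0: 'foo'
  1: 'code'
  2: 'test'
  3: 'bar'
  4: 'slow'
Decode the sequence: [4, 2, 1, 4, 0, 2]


Look up each index in the dictionary:
  4 -> 'slow'
  2 -> 'test'
  1 -> 'code'
  4 -> 'slow'
  0 -> 'foo'
  2 -> 'test'

Decoded: "slow test code slow foo test"


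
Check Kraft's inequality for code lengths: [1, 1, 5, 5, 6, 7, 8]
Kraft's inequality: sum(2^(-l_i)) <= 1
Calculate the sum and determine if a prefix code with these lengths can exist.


Sum = 2^(-1) + 2^(-1) + 2^(-5) + 2^(-5) + 2^(-6) + 2^(-7) + 2^(-8)
    = 0.5 + 0.5 + 0.03125 + 0.03125 + 0.015625 + 0.0078125 + 0.00390625
    = 279/256 = 1.08984375
Since 1.08984375 > 1, Kraft's inequality is NOT satisfied.
A prefix code with these lengths CANNOT exist.

Kraft sum = 1.08984375. Not satisfied.


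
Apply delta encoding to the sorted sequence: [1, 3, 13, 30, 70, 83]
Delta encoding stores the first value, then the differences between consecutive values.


First value: 1
Deltas:
  3 - 1 = 2
  13 - 3 = 10
  30 - 13 = 17
  70 - 30 = 40
  83 - 70 = 13


Delta encoded: [1, 2, 10, 17, 40, 13]


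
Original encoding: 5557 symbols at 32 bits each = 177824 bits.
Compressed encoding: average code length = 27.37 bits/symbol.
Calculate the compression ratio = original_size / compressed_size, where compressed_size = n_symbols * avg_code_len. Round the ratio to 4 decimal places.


original_size = n_symbols * orig_bits = 5557 * 32 = 177824 bits
compressed_size = n_symbols * avg_code_len = 5557 * 27.37 = 152095.09 bits
ratio = original_size / compressed_size = 177824 / 152095.09 = 1.1692

Compression ratio = 1.1692


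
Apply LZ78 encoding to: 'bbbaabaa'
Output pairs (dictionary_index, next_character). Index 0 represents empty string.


LZ78 encoding steps:
Dictionary: {0: ''}
Step 1: w='' (idx 0), next='b' -> output (0, 'b'), add 'b' as idx 1
Step 2: w='b' (idx 1), next='b' -> output (1, 'b'), add 'bb' as idx 2
Step 3: w='' (idx 0), next='a' -> output (0, 'a'), add 'a' as idx 3
Step 4: w='a' (idx 3), next='b' -> output (3, 'b'), add 'ab' as idx 4
Step 5: w='a' (idx 3), next='a' -> output (3, 'a'), add 'aa' as idx 5


Encoded: [(0, 'b'), (1, 'b'), (0, 'a'), (3, 'b'), (3, 'a')]


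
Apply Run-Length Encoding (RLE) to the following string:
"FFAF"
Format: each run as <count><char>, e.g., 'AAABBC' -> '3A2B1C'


Scanning runs left to right:
  i=0: run of 'F' x 2 -> '2F'
  i=2: run of 'A' x 1 -> '1A'
  i=3: run of 'F' x 1 -> '1F'

RLE = 2F1A1F


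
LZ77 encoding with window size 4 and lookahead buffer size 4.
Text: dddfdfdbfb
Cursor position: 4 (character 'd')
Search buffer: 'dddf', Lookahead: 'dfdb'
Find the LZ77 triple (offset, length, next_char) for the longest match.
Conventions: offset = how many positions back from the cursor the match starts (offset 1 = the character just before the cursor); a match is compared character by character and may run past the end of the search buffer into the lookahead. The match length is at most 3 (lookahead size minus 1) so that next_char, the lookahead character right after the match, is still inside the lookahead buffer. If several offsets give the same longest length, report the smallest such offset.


Try each offset into the search buffer:
  offset=1 (pos 3, char 'f'): match length 0
  offset=2 (pos 2, char 'd'): match length 3
  offset=3 (pos 1, char 'd'): match length 1
  offset=4 (pos 0, char 'd'): match length 1
Longest match has length 3 at offset 2.
next_char = character at position 4 + 3 = 7 -> 'b'

Best match: offset=2, length=3 (matching 'dfd' starting at position 2)
LZ77 triple: (2, 3, 'b')


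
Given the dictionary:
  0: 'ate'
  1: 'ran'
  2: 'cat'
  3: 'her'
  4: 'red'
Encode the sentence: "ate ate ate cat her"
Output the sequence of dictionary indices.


Look up each word in the dictionary:
  'ate' -> 0
  'ate' -> 0
  'ate' -> 0
  'cat' -> 2
  'her' -> 3

Encoded: [0, 0, 0, 2, 3]


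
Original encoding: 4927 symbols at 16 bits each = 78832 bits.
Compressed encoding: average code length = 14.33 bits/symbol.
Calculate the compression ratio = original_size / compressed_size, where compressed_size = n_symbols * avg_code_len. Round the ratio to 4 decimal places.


original_size = n_symbols * orig_bits = 4927 * 16 = 78832 bits
compressed_size = n_symbols * avg_code_len = 4927 * 14.33 = 70603.91 bits
ratio = original_size / compressed_size = 78832 / 70603.91 = 1.1165

Compression ratio = 1.1165


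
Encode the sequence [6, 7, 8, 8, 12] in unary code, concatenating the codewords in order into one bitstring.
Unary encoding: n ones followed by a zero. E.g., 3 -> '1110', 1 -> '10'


Encode each number as n ones followed by a terminating 0:
  6 -> 1111110 (7 bits)
  7 -> 11111110 (8 bits)
  8 -> 111111110 (9 bits)
  8 -> 111111110 (9 bits)
  12 -> 1111111111110 (13 bits)
Total length = 7 + 8 + 9 + 9 + 13 = 46 bits.

Unary([6, 7, 8, 8, 12]) = 1111110111111101111111101111111101111111111110 (46 bits)


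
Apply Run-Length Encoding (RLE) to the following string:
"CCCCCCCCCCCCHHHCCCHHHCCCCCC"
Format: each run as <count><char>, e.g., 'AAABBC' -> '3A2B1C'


Scanning runs left to right:
  i=0: run of 'C' x 12 -> '12C'
  i=12: run of 'H' x 3 -> '3H'
  i=15: run of 'C' x 3 -> '3C'
  i=18: run of 'H' x 3 -> '3H'
  i=21: run of 'C' x 6 -> '6C'

RLE = 12C3H3C3H6C


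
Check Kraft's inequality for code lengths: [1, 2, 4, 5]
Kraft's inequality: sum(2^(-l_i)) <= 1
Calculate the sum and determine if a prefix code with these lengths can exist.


Sum = 2^(-1) + 2^(-2) + 2^(-4) + 2^(-5)
    = 0.5 + 0.25 + 0.0625 + 0.03125
    = 27/32 = 0.84375
Since 0.84375 <= 1, Kraft's inequality IS satisfied.
A prefix code with these lengths CAN exist.

Kraft sum = 0.84375. Satisfied.


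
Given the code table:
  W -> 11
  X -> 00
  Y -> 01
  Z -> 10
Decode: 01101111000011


Decoding:
01 -> Y
10 -> Z
11 -> W
11 -> W
00 -> X
00 -> X
11 -> W


Result: YZWWXXW


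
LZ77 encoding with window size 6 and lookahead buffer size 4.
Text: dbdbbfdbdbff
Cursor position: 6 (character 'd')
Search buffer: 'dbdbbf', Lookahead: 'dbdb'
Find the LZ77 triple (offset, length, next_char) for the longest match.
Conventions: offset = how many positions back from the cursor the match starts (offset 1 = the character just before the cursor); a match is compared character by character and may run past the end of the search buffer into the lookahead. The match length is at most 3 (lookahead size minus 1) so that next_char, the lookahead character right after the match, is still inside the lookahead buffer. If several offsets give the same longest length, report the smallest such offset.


Try each offset into the search buffer:
  offset=1 (pos 5, char 'f'): match length 0
  offset=2 (pos 4, char 'b'): match length 0
  offset=3 (pos 3, char 'b'): match length 0
  offset=4 (pos 2, char 'd'): match length 2
  offset=5 (pos 1, char 'b'): match length 0
  offset=6 (pos 0, char 'd'): match length 3
Longest match has length 3 at offset 6.
next_char = character at position 6 + 3 = 9 -> 'b'

Best match: offset=6, length=3 (matching 'dbd' starting at position 0)
LZ77 triple: (6, 3, 'b')


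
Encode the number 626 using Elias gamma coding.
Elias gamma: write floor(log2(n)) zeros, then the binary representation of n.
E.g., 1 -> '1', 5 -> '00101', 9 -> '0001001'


num_bits = floor(log2(626)) + 1 = 10
leading_zeros = num_bits - 1 = 9
binary(626) = 1001110010

Elias gamma(626) = '000000000' + '1001110010' = 0000000001001110010 (19 bits)


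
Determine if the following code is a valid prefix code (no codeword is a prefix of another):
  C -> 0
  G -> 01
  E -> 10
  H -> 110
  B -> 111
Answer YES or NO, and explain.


Checking each pair (does one codeword prefix another?):
  C='0' vs G='01': prefix -- VIOLATION

NO -- this is NOT a valid prefix code. C (0) is a prefix of G (01).


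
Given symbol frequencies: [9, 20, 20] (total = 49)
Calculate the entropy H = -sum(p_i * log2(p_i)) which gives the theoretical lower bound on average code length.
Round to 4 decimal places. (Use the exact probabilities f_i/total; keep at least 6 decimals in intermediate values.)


Per-symbol terms -p_i * log2(p_i) with p_i = f_i/49:
  p = 9/49 = 0.183673: log2(p) = -2.444785, -p*log2(p) = 0.449042
  p = 20/49 = 0.408163: log2(p) = -1.292782, -p*log2(p) = 0.527666
  p = 20/49 = 0.408163: log2(p) = -1.292782, -p*log2(p) = 0.527666
H = 0.449042 + 0.527666 + 0.527666 = 1.504374

H = 1.5044 bits/symbol


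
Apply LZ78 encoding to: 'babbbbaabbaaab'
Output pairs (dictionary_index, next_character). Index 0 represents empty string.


LZ78 encoding steps:
Dictionary: {0: ''}
Step 1: w='' (idx 0), next='b' -> output (0, 'b'), add 'b' as idx 1
Step 2: w='' (idx 0), next='a' -> output (0, 'a'), add 'a' as idx 2
Step 3: w='b' (idx 1), next='b' -> output (1, 'b'), add 'bb' as idx 3
Step 4: w='bb' (idx 3), next='a' -> output (3, 'a'), add 'bba' as idx 4
Step 5: w='a' (idx 2), next='b' -> output (2, 'b'), add 'ab' as idx 5
Step 6: w='b' (idx 1), next='a' -> output (1, 'a'), add 'ba' as idx 6
Step 7: w='a' (idx 2), next='a' -> output (2, 'a'), add 'aa' as idx 7
Step 8: w='b' (idx 1), end of input -> output (1, '')


Encoded: [(0, 'b'), (0, 'a'), (1, 'b'), (3, 'a'), (2, 'b'), (1, 'a'), (2, 'a'), (1, '')]


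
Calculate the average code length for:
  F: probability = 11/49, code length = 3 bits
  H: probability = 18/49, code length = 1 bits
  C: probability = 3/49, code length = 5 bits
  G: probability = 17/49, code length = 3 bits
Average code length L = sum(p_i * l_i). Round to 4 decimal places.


Weighted contributions p_i * l_i:
  F: (11/49) * 3 = 33/49
  H: (18/49) * 1 = 18/49
  C: (3/49) * 5 = 15/49
  G: (17/49) * 3 = 51/49
Sum = (33 + 18 + 15 + 51)/49 = 117/49

L = 117/49 = 2.3878 bits/symbol


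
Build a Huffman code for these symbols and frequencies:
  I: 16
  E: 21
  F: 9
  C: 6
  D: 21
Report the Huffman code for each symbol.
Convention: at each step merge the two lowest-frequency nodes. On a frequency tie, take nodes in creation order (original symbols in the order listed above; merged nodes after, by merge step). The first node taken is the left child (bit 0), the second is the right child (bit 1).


Huffman tree construction:
Step 1: Merge C(6) + F(9) = 15
Step 2: Merge (C+F)(15) + I(16) = 31
Step 3: Merge E(21) + D(21) = 42
Step 4: Merge ((C+F)+I)(31) + (E+D)(42) = 73
Read each symbol's code off the tree from the root (left child = 0, right child = 1).

Codes:
  I: 01 (length 2)
  E: 10 (length 2)
  F: 001 (length 3)
  C: 000 (length 3)
  D: 11 (length 2)
Average code length: 161/73 = 2.2055 bits/symbol


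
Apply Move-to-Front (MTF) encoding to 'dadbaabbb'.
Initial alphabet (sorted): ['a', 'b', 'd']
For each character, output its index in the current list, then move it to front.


MTF encoding:
'd': index 2 in ['a', 'b', 'd'] -> ['d', 'a', 'b']
'a': index 1 in ['d', 'a', 'b'] -> ['a', 'd', 'b']
'd': index 1 in ['a', 'd', 'b'] -> ['d', 'a', 'b']
'b': index 2 in ['d', 'a', 'b'] -> ['b', 'd', 'a']
'a': index 2 in ['b', 'd', 'a'] -> ['a', 'b', 'd']
'a': index 0 in ['a', 'b', 'd'] -> ['a', 'b', 'd']
'b': index 1 in ['a', 'b', 'd'] -> ['b', 'a', 'd']
'b': index 0 in ['b', 'a', 'd'] -> ['b', 'a', 'd']
'b': index 0 in ['b', 'a', 'd'] -> ['b', 'a', 'd']


Output: [2, 1, 1, 2, 2, 0, 1, 0, 0]


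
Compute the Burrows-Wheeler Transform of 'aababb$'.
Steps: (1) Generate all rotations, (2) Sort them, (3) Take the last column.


Rotations (sorted):
  0: $aababb -> last char: b
  1: aababb$ -> last char: $
  2: ababb$a -> last char: a
  3: abb$aab -> last char: b
  4: b$aabab -> last char: b
  5: babb$aa -> last char: a
  6: bb$aaba -> last char: a


BWT = b$abbaa


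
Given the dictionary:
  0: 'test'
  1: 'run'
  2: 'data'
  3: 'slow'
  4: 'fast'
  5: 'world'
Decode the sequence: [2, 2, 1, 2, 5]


Look up each index in the dictionary:
  2 -> 'data'
  2 -> 'data'
  1 -> 'run'
  2 -> 'data'
  5 -> 'world'

Decoded: "data data run data world"


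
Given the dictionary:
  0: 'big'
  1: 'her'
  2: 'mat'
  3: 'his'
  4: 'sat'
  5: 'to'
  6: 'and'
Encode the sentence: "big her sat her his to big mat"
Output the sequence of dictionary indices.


Look up each word in the dictionary:
  'big' -> 0
  'her' -> 1
  'sat' -> 4
  'her' -> 1
  'his' -> 3
  'to' -> 5
  'big' -> 0
  'mat' -> 2

Encoded: [0, 1, 4, 1, 3, 5, 0, 2]


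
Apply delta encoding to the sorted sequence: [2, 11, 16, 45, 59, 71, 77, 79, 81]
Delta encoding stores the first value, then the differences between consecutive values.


First value: 2
Deltas:
  11 - 2 = 9
  16 - 11 = 5
  45 - 16 = 29
  59 - 45 = 14
  71 - 59 = 12
  77 - 71 = 6
  79 - 77 = 2
  81 - 79 = 2


Delta encoded: [2, 9, 5, 29, 14, 12, 6, 2, 2]


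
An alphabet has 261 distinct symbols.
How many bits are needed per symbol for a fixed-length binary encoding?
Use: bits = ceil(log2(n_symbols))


log2(261) = 8.0279
Bracket: 2^8 = 256 < 261 <= 2^9 = 512
So ceil(log2(261)) = 9

bits = ceil(log2(261)) = ceil(8.0279) = 9 bits


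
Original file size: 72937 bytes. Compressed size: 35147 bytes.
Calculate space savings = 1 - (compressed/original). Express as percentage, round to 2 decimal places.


ratio = compressed/original = 35147/72937 = 0.481882
savings = 1 - ratio = 1 - 0.481882 = 0.518118
as a percentage: 0.518118 * 100 = 51.81%

Space savings = 1 - 35147/72937 = 51.81%


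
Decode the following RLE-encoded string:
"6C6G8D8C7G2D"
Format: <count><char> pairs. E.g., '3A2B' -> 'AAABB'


Expanding each <count><char> pair:
  6C -> 'CCCCCC'
  6G -> 'GGGGGG'
  8D -> 'DDDDDDDD'
  8C -> 'CCCCCCCC'
  7G -> 'GGGGGGG'
  2D -> 'DD'

Decoded = CCCCCCGGGGGGDDDDDDDDCCCCCCCCGGGGGGGDD


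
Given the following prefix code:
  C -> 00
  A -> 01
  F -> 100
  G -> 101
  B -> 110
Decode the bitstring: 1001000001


Decoding step by step:
Bits 100 -> F
Bits 100 -> F
Bits 00 -> C
Bits 01 -> A


Decoded message: FFCA


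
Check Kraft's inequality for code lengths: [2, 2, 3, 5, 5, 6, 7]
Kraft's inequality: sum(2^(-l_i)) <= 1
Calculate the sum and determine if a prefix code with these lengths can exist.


Sum = 2^(-2) + 2^(-2) + 2^(-3) + 2^(-5) + 2^(-5) + 2^(-6) + 2^(-7)
    = 0.25 + 0.25 + 0.125 + 0.03125 + 0.03125 + 0.015625 + 0.0078125
    = 91/128 = 0.7109375
Since 0.7109375 <= 1, Kraft's inequality IS satisfied.
A prefix code with these lengths CAN exist.

Kraft sum = 0.7109375. Satisfied.


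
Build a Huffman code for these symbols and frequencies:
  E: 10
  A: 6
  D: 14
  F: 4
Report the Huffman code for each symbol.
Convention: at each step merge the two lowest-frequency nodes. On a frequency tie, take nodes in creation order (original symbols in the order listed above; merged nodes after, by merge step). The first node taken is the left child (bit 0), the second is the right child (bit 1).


Huffman tree construction:
Step 1: Merge F(4) + A(6) = 10
Step 2: Merge E(10) + (F+A)(10) = 20
Step 3: Merge D(14) + (E+(F+A))(20) = 34
Read each symbol's code off the tree from the root (left child = 0, right child = 1).

Codes:
  E: 10 (length 2)
  A: 111 (length 3)
  D: 0 (length 1)
  F: 110 (length 3)
Average code length: 64/34 = 1.8824 bits/symbol


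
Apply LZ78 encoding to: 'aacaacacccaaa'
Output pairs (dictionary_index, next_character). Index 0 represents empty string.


LZ78 encoding steps:
Dictionary: {0: ''}
Step 1: w='' (idx 0), next='a' -> output (0, 'a'), add 'a' as idx 1
Step 2: w='a' (idx 1), next='c' -> output (1, 'c'), add 'ac' as idx 2
Step 3: w='a' (idx 1), next='a' -> output (1, 'a'), add 'aa' as idx 3
Step 4: w='' (idx 0), next='c' -> output (0, 'c'), add 'c' as idx 4
Step 5: w='ac' (idx 2), next='c' -> output (2, 'c'), add 'acc' as idx 5
Step 6: w='c' (idx 4), next='a' -> output (4, 'a'), add 'ca' as idx 6
Step 7: w='aa' (idx 3), end of input -> output (3, '')


Encoded: [(0, 'a'), (1, 'c'), (1, 'a'), (0, 'c'), (2, 'c'), (4, 'a'), (3, '')]


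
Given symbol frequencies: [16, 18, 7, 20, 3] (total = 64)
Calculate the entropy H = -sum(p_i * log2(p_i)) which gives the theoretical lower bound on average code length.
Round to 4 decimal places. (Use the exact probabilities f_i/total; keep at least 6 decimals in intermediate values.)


Per-symbol terms -p_i * log2(p_i) with p_i = f_i/64:
  p = 16/64 = 0.250000: log2(p) = -2.000000, -p*log2(p) = 0.500000
  p = 18/64 = 0.281250: log2(p) = -1.830075, -p*log2(p) = 0.514709
  p = 7/64 = 0.109375: log2(p) = -3.192645, -p*log2(p) = 0.349196
  p = 20/64 = 0.312500: log2(p) = -1.678072, -p*log2(p) = 0.524397
  p = 3/64 = 0.046875: log2(p) = -4.415037, -p*log2(p) = 0.206955
H = 0.500000 + 0.514709 + 0.349196 + 0.524397 + 0.206955 = 2.095257

H = 2.0953 bits/symbol
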